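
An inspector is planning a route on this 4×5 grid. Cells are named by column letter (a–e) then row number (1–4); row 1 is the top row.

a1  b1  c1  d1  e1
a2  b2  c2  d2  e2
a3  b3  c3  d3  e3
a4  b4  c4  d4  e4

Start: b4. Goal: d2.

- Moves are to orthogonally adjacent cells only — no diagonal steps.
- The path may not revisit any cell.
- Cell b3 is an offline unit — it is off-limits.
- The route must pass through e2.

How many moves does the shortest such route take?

6

Any route passes through e2 somewhere between b4 and d2. Summing Manhattan distances along the two legs (b4 → e2 → d2) gives a lower bound of 5 + 1 = 6 moves.
A route of 6 moves achieves this: b4 → c4 → c3 → d3 → e3 → e2 → d2.
Since 6 matches the lower bound, it is optimal.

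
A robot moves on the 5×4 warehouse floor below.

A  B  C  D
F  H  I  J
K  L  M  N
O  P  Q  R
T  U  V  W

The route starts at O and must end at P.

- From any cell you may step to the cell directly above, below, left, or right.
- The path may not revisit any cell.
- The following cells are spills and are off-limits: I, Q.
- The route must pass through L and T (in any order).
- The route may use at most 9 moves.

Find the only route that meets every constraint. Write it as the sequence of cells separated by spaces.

O T U V W R N M L P

Any route must reach L and T and still end at P within 9 moves, so the order of the required stops is forced.
Route from O: down 1 to T, right 3 to W, up 2 to N, left 2 to L, down 1 to P — 9 moves in all.
Check: all required cells visited; 9 ≤ 9 moves.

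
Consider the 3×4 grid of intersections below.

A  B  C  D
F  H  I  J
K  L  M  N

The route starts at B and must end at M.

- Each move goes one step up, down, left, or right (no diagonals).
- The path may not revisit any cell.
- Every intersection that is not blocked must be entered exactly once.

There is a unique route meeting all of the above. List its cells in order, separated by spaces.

Need to visit all 12 open cells exactly once, starting at B and ending at M.
Cell K has only two open neighbours (F and L), so the path must pass straight through it: one of those is the cell it's entered from and the other is where it exits.
Route from B: left 1 to A, down 2 to K, right 1 to L, up 1 to H, right 1 to I, up 1 to C, right 1 to D, down 2 to N, left 1 to M — 11 moves in all.
Check: all 12 open cells covered.

B A F K L H I C D J N M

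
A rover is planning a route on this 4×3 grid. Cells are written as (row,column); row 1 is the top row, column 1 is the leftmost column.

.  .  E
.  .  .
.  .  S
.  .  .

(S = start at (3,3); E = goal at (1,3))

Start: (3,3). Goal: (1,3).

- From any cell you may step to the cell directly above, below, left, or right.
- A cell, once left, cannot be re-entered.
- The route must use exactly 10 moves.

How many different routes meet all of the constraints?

5

Need simple routes of exactly 10 moves from (3,3) to (1,3) (Manhattan distance 2, so 4 moves are spent on a detour and 4 undoing it).
Enumerating: (3,3) (2,3) (2,2) (3,2) (4,2) (4,1) (3,1) (2,1) (1,1) (1,2) (1,3) | (3,3) (4,3) (4,2) (3,2) (3,1) (2,1) (1,1) (1,2) (2,2) (2,3) (1,3) | (3,3) (4,3) (4,2) (4,1) (3,1) (2,1) (1,1) (1,2) (2,2) (2,3) (1,3) | (3,3) (4,3) (4,2) (4,1) (3,1) (3,2) (2,2) (2,1) (1,1) (1,2) (1,3) | (3,3) (3,2) (4,2) (4,1) (3,1) (2,1) (1,1) (1,2) (2,2) (2,3) (1,3).
That gives 5 routes.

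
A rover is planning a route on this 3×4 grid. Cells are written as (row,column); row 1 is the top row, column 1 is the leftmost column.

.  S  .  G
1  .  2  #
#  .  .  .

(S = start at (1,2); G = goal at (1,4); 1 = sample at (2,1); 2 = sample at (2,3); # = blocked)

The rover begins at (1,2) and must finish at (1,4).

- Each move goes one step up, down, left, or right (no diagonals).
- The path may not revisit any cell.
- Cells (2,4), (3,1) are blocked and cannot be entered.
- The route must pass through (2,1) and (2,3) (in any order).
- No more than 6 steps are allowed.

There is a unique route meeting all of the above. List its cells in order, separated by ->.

Any route must reach (2,1) and (2,3) and still end at (1,4) within 6 moves, so the order of the required stops is forced.
Route from (1,2): left 1 to (1,1), down 1 to (2,1), right 2 to (2,3), up 1 to (1,3), right 1 to (1,4) — 6 moves in all.
Check: all required cells visited; 6 ≤ 6 moves.

(1,2) -> (1,1) -> (2,1) -> (2,2) -> (2,3) -> (1,3) -> (1,4)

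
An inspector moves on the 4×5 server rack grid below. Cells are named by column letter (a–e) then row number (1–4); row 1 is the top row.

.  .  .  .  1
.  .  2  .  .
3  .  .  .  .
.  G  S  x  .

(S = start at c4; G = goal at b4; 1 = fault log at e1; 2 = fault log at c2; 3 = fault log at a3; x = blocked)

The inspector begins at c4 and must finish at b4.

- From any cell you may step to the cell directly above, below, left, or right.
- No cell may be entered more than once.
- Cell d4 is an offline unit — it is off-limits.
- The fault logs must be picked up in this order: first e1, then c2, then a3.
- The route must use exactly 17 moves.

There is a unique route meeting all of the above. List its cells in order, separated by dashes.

The waypoints must appear in the order e1, c2, a3, with no cell reused.
Route from c4: up 1 to c3, right 2 to e3, up 2 to e1, left 1 to d1, down 1 to d2, left 1 to c2, up 1 to c1, left 2 to a1, down 1 to a2, right 1 to b2, down 1 to b3, left 1 to a3, down 1 to a4, right 1 to b4 — 17 moves in all.
Check: order respected (1 at step 5, 2 at step 8, 3 at step 15); 17 moves as required.

c4 - c3 - d3 - e3 - e2 - e1 - d1 - d2 - c2 - c1 - b1 - a1 - a2 - b2 - b3 - a3 - a4 - b4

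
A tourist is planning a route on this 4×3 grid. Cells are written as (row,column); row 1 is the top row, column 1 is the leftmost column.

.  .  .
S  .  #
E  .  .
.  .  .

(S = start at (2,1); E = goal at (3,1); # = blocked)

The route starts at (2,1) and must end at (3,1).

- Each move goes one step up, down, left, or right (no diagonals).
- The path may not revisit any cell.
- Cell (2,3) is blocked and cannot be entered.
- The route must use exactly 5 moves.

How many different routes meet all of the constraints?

2

Need simple routes of exactly 5 moves from (2,1) to (3,1) (Manhattan distance 1, so 2 moves are spent on a detour and 2 undoing it).
Enumerating: (2,1) (1,1) (1,2) (2,2) (3,2) (3,1) | (2,1) (2,2) (3,2) (4,2) (4,1) (3,1).
That gives 2 routes.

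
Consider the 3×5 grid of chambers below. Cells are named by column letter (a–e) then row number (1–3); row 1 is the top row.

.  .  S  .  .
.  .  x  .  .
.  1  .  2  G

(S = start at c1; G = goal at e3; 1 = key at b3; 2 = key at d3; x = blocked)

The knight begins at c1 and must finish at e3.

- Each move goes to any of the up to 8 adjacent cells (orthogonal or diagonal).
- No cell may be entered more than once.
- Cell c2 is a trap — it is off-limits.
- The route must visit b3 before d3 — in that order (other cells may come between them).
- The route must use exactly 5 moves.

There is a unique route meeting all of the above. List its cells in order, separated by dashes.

The waypoints must appear in the order b3, d3, with no cell reused.
Route from c1: down-left 1 to b2, down 1 to b3, right 3 to e3 — 5 moves in all.
Check: order respected (1 at step 2, 2 at step 4); 5 moves as required.

c1 - b2 - b3 - c3 - d3 - e3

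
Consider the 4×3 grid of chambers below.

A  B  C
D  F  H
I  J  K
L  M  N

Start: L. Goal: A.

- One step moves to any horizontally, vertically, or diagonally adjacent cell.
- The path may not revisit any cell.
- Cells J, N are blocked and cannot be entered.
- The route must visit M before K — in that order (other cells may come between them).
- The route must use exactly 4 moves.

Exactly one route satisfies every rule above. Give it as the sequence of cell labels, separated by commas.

The waypoints must appear in the order M, K, with no cell reused.
Route from L: right to M, up-right to K, 2× up-left (reaching A) — 4 moves in all.
Check: order respected (M at step 1, K at step 2); 4 moves as required.

L, M, K, F, A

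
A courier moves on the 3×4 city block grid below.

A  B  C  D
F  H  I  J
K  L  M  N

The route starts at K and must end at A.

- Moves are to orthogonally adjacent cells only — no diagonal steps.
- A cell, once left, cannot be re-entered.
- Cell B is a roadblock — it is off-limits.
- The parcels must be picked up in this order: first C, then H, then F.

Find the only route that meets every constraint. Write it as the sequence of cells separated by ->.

K -> L -> M -> N -> J -> D -> C -> I -> H -> F -> A

The waypoints must appear in the order C, H, F, with no cell reused.
Route from K: right 3 to N, up 2 to D, left 1 to C, down 1 to I, left 2 to F, up 1 to A — 10 moves in all.
Check: order respected (C at step 6, H at step 8, F at step 9).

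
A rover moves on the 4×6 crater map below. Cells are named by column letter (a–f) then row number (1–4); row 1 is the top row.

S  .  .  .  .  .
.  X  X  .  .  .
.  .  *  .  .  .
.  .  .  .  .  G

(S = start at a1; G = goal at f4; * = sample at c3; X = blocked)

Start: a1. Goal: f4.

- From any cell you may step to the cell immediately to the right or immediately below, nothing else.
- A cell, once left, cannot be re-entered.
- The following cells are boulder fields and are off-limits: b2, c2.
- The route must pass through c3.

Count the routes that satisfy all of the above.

4

A right/down-only route from a1 to f4 makes exactly 3 down-moves and 5 right-moves in some order.
With no other constraints that would be C(8,3) = 56 routes.
Split at c3 and multiply the segment counts (each segment already excludes blocked cells): a1→c3: 1; c3→f4: 4; product = 4.
That gives 4 routes.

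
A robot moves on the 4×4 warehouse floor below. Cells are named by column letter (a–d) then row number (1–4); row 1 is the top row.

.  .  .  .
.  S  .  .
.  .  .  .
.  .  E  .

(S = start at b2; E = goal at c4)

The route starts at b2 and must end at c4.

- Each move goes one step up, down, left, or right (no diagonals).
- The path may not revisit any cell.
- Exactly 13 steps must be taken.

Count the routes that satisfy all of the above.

Need simple routes of exactly 13 moves from b2 to c4 (Manhattan distance 3, so 5 moves are spent on a detour and 5 undoing it).
Branch systematically from the start, pruning whenever the remaining move budget drops below the Manhattan distance to c4 or differs from it in parity. Grouping the completions by first move — via b1: 2; via b3: 10; via a2: 4; via c2: 6 — and summing: 2 + 10 + 4 + 6 = 22.
That gives 22 routes.

22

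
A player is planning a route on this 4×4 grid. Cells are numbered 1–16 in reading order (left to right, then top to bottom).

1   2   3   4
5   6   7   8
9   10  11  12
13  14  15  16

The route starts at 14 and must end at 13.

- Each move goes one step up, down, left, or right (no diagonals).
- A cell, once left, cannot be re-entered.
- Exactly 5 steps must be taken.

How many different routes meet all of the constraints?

Need simple routes of exactly 5 moves from 14 to 13 (Manhattan distance 1, so 2 moves are spent on a detour and 2 undoing it).
Enumerating: 14 10 6 5 9 13 | 14 15 11 10 9 13.
That gives 2 routes.

2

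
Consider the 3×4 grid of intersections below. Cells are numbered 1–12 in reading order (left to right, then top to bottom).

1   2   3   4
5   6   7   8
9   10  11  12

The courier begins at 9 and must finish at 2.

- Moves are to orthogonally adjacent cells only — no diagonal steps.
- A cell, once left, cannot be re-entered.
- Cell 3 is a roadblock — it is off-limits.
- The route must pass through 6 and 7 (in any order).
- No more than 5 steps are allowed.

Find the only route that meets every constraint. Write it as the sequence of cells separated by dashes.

9 - 10 - 11 - 7 - 6 - 2

Any route must reach 6 and 7 and still end at 2 within 5 moves, so the order of the required stops is forced.
Route from 9: right 2 to 11, up 1 to 7, left 1 to 6, up 1 to 2 — 5 moves in all.
Check: all required cells visited; 5 ≤ 5 moves.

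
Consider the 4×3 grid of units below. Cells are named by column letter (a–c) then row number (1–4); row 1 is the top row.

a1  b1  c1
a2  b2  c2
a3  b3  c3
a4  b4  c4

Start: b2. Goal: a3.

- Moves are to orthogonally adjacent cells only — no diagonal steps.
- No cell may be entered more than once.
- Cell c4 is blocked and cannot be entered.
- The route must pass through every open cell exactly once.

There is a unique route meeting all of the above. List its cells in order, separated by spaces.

b2 a2 a1 b1 c1 c2 c3 b3 b4 a4 a3

Need to visit all 11 open cells exactly once, starting at b2 and ending at a3.
Cell c3 has only two open neighbours (c2 and b3), so the path must pass straight through it: one of those is the cell it's entered from and the other is where it exits.
Route from b2: left to a2, up to a1, 2× right (reaching c1), 2× down (reaching c3), left to b3, down to b4, left to a4, up to a3 — 10 moves in all.
Check: all 11 open cells covered.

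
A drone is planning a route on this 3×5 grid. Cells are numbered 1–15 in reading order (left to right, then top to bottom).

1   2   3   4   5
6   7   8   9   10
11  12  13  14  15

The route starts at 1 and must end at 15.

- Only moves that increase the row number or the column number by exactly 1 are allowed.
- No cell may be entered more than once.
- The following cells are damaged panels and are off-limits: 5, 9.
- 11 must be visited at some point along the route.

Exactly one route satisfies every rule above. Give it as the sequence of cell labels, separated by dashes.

Moves only go right or down, so the column and row indices never decrease.
Route from 1: down 2 to 11, right 4 to 15 — 6 moves in all.
Check: all required cells visited.

1 - 6 - 11 - 12 - 13 - 14 - 15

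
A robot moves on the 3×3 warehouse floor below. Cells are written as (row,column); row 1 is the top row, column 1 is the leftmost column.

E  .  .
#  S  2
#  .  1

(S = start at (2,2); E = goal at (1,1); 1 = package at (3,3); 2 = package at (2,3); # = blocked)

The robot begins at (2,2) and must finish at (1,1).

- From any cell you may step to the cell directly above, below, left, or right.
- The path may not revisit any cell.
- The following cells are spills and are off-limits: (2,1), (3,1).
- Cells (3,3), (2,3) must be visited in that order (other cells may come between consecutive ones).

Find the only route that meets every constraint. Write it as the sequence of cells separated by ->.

The waypoints must appear in the order (3,3), (2,3), with no cell reused.
Route from (2,2): down 1 to (3,2), right 1 to (3,3), up 2 to (1,3), left 2 to (1,1) — 6 moves in all.
Check: order respected (1 at step 2, 2 at step 3).

(2,2) -> (3,2) -> (3,3) -> (2,3) -> (1,3) -> (1,2) -> (1,1)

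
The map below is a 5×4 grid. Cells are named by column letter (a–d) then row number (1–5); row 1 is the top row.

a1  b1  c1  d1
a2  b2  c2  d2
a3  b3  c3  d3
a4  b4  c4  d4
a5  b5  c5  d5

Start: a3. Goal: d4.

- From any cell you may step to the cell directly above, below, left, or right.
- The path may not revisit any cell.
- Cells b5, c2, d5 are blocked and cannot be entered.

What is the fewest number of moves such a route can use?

4

The Manhattan distance from a3 to d4 is |3−4| + |1−4| = 4, so at least 4 moves are needed.
A route of 4 moves achieves this: a3 → a4 → b4 → c4 → d4.
Since 4 matches the lower bound, it is optimal.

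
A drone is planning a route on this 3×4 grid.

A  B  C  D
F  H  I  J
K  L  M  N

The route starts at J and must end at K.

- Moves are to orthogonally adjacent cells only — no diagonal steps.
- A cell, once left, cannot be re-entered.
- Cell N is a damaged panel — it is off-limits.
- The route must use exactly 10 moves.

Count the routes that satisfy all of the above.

2

Need simple routes of exactly 10 moves from J to K (Manhattan distance 4, so 3 moves are spent on a detour and 3 undoing it).
Enumerating: J D C I M L H B A F K | J D C B A F H I M L K.
That gives 2 routes.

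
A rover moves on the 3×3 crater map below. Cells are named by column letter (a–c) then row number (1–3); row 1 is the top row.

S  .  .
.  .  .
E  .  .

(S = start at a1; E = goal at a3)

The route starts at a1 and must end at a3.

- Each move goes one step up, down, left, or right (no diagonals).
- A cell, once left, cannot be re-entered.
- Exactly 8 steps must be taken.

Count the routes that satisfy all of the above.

2

Need simple routes of exactly 8 moves from a1 to a3 (Manhattan distance 2, so 3 moves are spent on a detour and 3 undoing it).
Enumerating: a1 a2 b2 b1 c1 c2 c3 b3 a3 | a1 b1 c1 c2 c3 b3 b2 a2 a3.
That gives 2 routes.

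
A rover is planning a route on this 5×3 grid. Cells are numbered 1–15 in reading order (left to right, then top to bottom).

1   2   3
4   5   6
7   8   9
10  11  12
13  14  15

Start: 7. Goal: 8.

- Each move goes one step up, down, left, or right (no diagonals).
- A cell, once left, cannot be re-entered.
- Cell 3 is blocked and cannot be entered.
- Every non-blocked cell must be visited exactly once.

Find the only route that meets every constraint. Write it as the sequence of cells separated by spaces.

Need to visit all 14 open cells exactly once, starting at 7 and ending at 8.
Cell 13 has only two open neighbours (10 and 14), so the path must pass straight through it: one of those is the cell it's entered from and the other is where it exits.
Route from 7: up 2 to 1, right 1 to 2, down 1 to 5, right 1 to 6, down 3 to 15, left 2 to 13, up 1 to 10, right 1 to 11, up 1 to 8 — 13 moves in all.
Check: all 14 open cells covered.

7 4 1 2 5 6 9 12 15 14 13 10 11 8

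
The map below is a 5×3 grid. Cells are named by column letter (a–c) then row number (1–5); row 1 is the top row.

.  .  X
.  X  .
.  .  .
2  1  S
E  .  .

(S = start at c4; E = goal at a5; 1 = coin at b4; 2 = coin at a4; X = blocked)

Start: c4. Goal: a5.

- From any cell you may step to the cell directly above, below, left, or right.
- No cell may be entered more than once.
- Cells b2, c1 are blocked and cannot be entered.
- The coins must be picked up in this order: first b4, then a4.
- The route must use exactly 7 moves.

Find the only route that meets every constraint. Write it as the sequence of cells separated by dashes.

c4 - c5 - b5 - b4 - b3 - a3 - a4 - a5

The waypoints must appear in the order b4, a4, with no cell reused.
Route from c4: down to c5, left to b5, 2× up (reaching b3), left to a3, 2× down (reaching a5) — 7 moves in all.
Check: order respected (1 at step 3, 2 at step 6); 7 moves as required.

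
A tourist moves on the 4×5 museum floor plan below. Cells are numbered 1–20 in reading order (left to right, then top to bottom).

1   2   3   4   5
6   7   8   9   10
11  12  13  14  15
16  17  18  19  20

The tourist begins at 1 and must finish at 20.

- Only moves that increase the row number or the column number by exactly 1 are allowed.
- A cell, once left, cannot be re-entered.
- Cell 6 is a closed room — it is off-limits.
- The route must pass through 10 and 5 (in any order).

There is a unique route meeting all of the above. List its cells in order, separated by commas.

Moves only go right or down, so the column and row indices never decrease.
Route from 1: right 4 to 5, down 3 to 20 — 7 moves in all.
Check: all required cells visited.

1, 2, 3, 4, 5, 10, 15, 20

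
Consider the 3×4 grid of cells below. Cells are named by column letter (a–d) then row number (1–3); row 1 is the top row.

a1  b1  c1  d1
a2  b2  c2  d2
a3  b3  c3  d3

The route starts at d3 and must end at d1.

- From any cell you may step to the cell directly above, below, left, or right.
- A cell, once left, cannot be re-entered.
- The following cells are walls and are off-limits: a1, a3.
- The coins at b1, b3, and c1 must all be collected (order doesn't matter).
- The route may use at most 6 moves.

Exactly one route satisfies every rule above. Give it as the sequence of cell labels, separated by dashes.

d3 - c3 - b3 - b2 - b1 - c1 - d1

The budget equals the shortest possible length, so every move has to be on a shortest route through the required cells.
Route from d3: 2× left (reaching b3), 2× up (reaching b1), 2× right (reaching d1) — 6 moves in all.
Check: all required cells visited; 6 ≤ 6 moves.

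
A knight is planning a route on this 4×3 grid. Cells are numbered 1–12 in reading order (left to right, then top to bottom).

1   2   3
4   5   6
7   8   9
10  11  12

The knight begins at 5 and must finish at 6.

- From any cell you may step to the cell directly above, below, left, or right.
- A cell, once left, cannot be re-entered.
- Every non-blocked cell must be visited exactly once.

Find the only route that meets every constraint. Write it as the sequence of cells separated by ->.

5 -> 8 -> 9 -> 12 -> 11 -> 10 -> 7 -> 4 -> 1 -> 2 -> 3 -> 6

Need to visit all 12 open cells exactly once, starting at 5 and ending at 6.
Cell 10 has only two open neighbours (7 and 11), so the path must pass straight through it: one of those is the cell it's entered from and the other is where it exits.
Route from 5: down to 8, right to 9, down to 12, 2× left (reaching 10), 3× up (reaching 1), 2× right (reaching 3), down to 6 — 11 moves in all.
Check: all 12 open cells covered.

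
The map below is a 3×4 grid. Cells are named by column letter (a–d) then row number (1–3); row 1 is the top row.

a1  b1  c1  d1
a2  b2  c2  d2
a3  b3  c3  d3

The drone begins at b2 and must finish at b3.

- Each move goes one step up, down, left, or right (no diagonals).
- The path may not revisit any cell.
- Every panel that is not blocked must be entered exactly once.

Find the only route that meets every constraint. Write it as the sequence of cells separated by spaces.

b2 c2 c3 d3 d2 d1 c1 b1 a1 a2 a3 b3

Need to visit all 12 open cells exactly once, starting at b2 and ending at b3.
Cell d1 has only two open neighbours (d2 and c1), so the path must pass straight through it: one of those is the cell it's entered from and the other is where it exits.
Route from b2: right to c2, down to c3, right to d3, 2× up (reaching d1), 3× left (reaching a1), 2× down (reaching a3), right to b3 — 11 moves in all.
Check: all 12 open cells covered.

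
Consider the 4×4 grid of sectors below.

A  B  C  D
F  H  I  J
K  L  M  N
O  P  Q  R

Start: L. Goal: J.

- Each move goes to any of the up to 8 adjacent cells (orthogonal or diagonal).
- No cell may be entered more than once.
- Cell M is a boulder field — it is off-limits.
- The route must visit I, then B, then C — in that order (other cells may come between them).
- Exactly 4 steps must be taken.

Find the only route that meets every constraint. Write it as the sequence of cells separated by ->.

The waypoints must appear in the order I, B, C, with no cell reused.
Route from L: up-right 1 to I, up-left 1 to B, right 1 to C, down-right 1 to J — 4 moves in all.
Check: order respected (I at step 1, B at step 2, C at step 3); 4 moves as required.

L -> I -> B -> C -> J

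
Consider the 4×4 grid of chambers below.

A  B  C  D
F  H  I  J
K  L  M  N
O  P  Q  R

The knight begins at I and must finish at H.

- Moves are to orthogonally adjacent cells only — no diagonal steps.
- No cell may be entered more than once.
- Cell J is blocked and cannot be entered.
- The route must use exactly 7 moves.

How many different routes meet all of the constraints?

Need simple routes of exactly 7 moves from I to H (Manhattan distance 1, so 3 moves are spent on a detour and 3 undoing it).
Enumerating: I C B A F K L H | I M Q P L K F H | I M Q P O K F H | I M Q P O K L H | I M L P O K F H | I M L K F A B H | I M N R Q P L H.
That gives 7 routes.

7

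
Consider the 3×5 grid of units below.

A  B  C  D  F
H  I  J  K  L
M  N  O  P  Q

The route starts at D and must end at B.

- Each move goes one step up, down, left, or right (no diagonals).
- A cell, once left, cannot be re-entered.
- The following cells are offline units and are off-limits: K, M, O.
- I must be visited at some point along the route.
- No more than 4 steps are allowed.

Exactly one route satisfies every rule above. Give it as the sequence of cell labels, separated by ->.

D -> C -> J -> I -> B

The 4-move cap with required stops at I leaves no slack for detours.
Route from D: left to C, down to J, left to I, up to B — 4 moves in all.
Check: all required cells visited; 4 ≤ 4 moves.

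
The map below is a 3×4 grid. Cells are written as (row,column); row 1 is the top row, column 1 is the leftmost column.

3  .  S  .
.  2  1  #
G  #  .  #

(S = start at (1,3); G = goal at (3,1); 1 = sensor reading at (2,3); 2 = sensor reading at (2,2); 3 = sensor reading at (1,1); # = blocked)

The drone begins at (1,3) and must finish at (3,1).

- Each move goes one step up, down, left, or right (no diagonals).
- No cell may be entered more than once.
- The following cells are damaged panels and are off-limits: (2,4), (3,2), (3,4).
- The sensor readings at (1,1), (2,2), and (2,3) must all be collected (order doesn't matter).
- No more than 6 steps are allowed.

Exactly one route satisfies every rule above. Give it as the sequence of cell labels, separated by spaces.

(1,3) (2,3) (2,2) (1,2) (1,1) (2,1) (3,1)

The 6-move cap with required stops at (1,1), (2,2), (2,3) leaves no slack for detours.
Route from (1,3): down to (2,3), left to (2,2), up to (1,2), left to (1,1), 2× down (reaching (3,1)) — 6 moves in all.
Check: all required cells visited; 6 ≤ 6 moves.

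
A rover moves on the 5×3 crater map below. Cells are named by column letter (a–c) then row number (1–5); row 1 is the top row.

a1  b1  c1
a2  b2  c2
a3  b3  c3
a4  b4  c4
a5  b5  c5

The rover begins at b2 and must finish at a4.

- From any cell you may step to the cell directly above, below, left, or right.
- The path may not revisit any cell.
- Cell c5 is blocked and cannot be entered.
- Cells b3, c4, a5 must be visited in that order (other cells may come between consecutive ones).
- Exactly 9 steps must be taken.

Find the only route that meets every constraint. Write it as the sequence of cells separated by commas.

The waypoints must appear in the order b3, c4, a5, with no cell reused.
Route from b2: left to a2, down to a3, 2× right (reaching c3), down to c4, left to b4, down to b5, left to a5, up to a4 — 9 moves in all.
Check: order respected (b3 at step 3, c4 at step 5, a5 at step 8); 9 moves as required.

b2, a2, a3, b3, c3, c4, b4, b5, a5, a4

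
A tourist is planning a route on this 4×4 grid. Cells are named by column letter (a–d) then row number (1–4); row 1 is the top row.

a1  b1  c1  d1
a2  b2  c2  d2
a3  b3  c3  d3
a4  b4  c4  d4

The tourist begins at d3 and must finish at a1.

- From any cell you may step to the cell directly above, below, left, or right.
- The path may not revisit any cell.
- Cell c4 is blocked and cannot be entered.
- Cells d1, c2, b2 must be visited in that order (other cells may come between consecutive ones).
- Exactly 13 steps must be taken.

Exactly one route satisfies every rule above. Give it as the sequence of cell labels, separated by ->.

The waypoints must appear in the order d1, c2, b2, with no cell reused.
Route from d3: up 2 to d1, left 1 to c1, down 2 to c3, left 1 to b3, down 1 to b4, left 1 to a4, up 2 to a2, right 1 to b2, up 1 to b1, left 1 to a1 — 13 moves in all.
Check: order respected (d1 at step 2, c2 at step 4, b2 at step 11); 13 moves as required.

d3 -> d2 -> d1 -> c1 -> c2 -> c3 -> b3 -> b4 -> a4 -> a3 -> a2 -> b2 -> b1 -> a1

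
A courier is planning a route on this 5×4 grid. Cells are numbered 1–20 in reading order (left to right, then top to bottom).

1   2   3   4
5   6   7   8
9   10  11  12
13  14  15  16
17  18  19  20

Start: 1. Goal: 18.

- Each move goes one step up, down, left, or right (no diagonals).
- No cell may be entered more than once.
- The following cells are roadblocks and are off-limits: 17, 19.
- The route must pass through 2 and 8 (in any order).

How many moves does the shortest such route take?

9

Any route passes through 2 and 8 in some order between 1 and 18. Summing Manhattan distances along each leg and taking the cheapest ordering (1 → 2 → 8 → 18) gives a lower bound of 1 + 3 + 5 = 9 moves.
A route of 9 moves achieves this: 1 → 2 → 6 → 7 → 8 → 12 → 16 → 15 → 14 → 18.
Since 9 matches the lower bound, it is optimal.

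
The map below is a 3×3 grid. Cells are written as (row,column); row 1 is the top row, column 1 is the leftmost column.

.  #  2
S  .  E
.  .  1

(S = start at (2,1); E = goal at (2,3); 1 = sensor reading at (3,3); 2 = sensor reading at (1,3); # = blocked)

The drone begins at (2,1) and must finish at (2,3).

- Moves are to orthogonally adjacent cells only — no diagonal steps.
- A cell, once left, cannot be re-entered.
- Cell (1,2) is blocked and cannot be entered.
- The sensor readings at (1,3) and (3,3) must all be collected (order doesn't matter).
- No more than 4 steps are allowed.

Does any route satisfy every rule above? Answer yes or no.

no

(1,3) must be visited but has only one open neighbour ((2,3)), and it is neither the start nor the goal — the route would have to enter and leave through (2,3), re-entering it.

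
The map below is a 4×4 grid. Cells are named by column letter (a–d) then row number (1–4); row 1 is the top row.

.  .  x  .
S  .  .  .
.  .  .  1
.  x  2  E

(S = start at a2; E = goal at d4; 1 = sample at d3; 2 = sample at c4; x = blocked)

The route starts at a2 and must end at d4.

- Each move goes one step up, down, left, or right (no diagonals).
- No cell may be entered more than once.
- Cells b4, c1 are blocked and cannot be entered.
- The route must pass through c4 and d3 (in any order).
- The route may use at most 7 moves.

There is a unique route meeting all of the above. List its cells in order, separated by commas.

a2, b2, c2, d2, d3, c3, c4, d4

The budget equals the shortest possible length, so every move has to be on a shortest route through the required cells.
Route from a2: right 3 to d2, down 1 to d3, left 1 to c3, down 1 to c4, right 1 to d4 — 7 moves in all.
Check: all required cells visited; 7 ≤ 7 moves.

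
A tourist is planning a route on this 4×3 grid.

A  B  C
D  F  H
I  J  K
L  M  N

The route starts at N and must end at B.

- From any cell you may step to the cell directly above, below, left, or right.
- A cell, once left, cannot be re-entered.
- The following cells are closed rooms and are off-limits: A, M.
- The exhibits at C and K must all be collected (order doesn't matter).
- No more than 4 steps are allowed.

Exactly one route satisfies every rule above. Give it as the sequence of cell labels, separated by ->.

The 4-move cap with required stops at C, K leaves no slack for detours.
Route from N: up 3 to C, left 1 to B — 4 moves in all.
Check: all required cells visited; 4 ≤ 4 moves.

N -> K -> H -> C -> B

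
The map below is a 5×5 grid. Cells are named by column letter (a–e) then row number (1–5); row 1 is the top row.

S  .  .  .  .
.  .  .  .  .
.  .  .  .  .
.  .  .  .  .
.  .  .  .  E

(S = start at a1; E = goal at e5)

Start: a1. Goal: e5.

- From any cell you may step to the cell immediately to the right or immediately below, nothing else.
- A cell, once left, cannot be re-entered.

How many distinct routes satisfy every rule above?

70

A right/down-only route from a1 to e5 makes exactly 4 down-moves and 4 right-moves in some order.
With no other constraints that would be C(8,4) = 70 routes.
That gives 70 routes.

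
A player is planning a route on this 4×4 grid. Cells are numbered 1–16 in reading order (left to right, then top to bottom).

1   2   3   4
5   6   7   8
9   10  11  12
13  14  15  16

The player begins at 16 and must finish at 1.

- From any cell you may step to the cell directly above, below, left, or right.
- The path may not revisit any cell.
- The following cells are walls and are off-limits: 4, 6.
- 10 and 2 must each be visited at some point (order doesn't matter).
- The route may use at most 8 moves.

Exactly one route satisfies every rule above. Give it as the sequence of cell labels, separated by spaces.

Any route must reach 10 and 2 and still end at 1 within 8 moves, so the order of the required stops is forced.
Route from 16: 2× left (reaching 14), up to 10, right to 11, 2× up (reaching 3), 2× left (reaching 1) — 8 moves in all.
Check: all required cells visited; 8 ≤ 8 moves.

16 15 14 10 11 7 3 2 1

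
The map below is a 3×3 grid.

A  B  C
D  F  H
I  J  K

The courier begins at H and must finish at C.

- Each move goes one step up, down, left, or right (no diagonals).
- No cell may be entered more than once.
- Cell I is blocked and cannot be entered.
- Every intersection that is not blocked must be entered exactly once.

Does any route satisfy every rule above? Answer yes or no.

yes

One route that works: H → K → J → F → D → A → B → C.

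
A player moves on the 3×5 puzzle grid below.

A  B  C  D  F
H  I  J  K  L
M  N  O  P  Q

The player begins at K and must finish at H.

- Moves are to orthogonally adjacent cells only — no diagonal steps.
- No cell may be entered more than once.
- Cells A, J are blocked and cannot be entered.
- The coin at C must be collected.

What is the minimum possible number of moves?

Any route passes through C somewhere between K and H. Summing Manhattan distances along the two legs (K → C → H) gives a lower bound of 2 + 3 = 5 moves.
A route of 5 moves achieves this: K → D → C → B → I → H.
Since 5 matches the lower bound, it is optimal.

5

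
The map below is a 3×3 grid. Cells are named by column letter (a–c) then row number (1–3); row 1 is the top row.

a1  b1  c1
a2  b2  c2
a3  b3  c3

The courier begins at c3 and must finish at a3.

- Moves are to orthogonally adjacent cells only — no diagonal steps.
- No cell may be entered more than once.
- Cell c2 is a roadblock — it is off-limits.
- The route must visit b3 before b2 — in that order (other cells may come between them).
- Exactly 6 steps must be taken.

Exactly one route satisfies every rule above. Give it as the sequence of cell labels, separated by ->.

The waypoints must appear in the order b3, b2, with no cell reused.
Route from c3: left 1 to b3, up 2 to b1, left 1 to a1, down 2 to a3 — 6 moves in all.
Check: order respected (b3 at step 1, b2 at step 2); 6 moves as required.

c3 -> b3 -> b2 -> b1 -> a1 -> a2 -> a3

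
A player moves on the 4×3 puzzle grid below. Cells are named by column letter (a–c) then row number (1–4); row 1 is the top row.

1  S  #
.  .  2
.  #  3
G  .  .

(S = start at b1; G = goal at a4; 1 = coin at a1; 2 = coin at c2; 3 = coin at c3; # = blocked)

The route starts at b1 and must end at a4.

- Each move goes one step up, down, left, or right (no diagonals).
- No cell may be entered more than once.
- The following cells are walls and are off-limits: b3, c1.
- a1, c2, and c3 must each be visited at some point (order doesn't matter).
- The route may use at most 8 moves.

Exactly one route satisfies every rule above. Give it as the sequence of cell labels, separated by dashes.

b1 - a1 - a2 - b2 - c2 - c3 - c4 - b4 - a4

Any route must reach a1, c2, and c3 and still end at a4 within 8 moves, so the order of the required stops is forced.
Route from b1: left to a1, down to a2, 2× right (reaching c2), 2× down (reaching c4), 2× left (reaching a4) — 8 moves in all.
Check: all required cells visited; 8 ≤ 8 moves.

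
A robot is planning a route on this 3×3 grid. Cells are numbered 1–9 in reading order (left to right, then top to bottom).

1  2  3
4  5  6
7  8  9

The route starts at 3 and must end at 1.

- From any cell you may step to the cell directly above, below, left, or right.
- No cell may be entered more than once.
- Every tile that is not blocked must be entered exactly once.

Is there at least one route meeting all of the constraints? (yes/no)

yes

One route that works: 3 → 6 → 9 → 8 → 7 → 4 → 5 → 2 → 1.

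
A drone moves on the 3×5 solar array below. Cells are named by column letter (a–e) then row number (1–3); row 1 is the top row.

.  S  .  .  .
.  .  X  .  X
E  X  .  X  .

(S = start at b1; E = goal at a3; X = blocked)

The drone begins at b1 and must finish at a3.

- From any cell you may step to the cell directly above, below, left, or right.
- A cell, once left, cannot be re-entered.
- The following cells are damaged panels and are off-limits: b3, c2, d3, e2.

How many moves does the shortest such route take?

3

The Manhattan distance from b1 to a3 is |1−3| + |2−1| = 3, so at least 3 moves are needed.
A route of 3 moves achieves this: b1 → b2 → a2 → a3.
Since 3 matches the lower bound, it is optimal.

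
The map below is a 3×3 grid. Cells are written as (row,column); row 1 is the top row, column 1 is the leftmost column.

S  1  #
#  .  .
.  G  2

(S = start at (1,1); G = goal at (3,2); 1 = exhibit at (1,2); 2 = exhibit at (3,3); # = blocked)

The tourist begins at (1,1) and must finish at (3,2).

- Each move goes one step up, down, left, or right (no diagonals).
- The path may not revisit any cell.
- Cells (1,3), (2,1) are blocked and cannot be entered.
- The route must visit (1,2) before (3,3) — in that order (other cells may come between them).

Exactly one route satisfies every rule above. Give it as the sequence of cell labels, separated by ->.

(1,1) -> (1,2) -> (2,2) -> (2,3) -> (3,3) -> (3,2)

The waypoints must appear in the order (1,2), (3,3), with no cell reused.
Route from (1,1): right 1 to (1,2), down 1 to (2,2), right 1 to (2,3), down 1 to (3,3), left 1 to (3,2) — 5 moves in all.
Check: order respected (1 at step 1, 2 at step 4).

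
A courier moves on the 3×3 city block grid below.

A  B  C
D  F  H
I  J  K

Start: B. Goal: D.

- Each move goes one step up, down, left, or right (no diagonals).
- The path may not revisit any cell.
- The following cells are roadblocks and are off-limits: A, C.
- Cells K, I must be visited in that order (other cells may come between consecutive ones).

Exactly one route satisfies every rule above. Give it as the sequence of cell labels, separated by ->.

B -> F -> H -> K -> J -> I -> D

The waypoints must appear in the order K, I, with no cell reused.
Route from B: down 1 to F, right 1 to H, down 1 to K, left 2 to I, up 1 to D — 6 moves in all.
Check: order respected (K at step 3, I at step 5).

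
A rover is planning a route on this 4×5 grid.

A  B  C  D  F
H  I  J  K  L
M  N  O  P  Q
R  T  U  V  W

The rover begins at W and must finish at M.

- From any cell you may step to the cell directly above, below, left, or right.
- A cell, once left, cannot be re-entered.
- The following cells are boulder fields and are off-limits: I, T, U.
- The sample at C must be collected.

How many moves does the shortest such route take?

9

Any route passes through C somewhere between W and M. Summing Manhattan distances along the two legs (W → C → M) gives a lower bound of 5 + 4 = 9 moves.
A route of 9 moves achieves this: W → Q → L → F → D → C → J → O → N → M.
Since 9 matches the lower bound, it is optimal.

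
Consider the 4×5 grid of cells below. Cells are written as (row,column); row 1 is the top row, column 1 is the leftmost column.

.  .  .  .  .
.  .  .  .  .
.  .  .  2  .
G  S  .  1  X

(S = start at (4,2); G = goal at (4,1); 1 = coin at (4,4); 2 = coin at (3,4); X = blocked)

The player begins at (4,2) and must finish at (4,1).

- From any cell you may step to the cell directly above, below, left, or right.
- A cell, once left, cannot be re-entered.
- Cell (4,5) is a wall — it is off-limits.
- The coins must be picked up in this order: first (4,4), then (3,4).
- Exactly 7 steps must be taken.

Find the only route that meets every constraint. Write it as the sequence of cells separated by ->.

The waypoints must appear in the order (4,4), (3,4), with no cell reused.
Route from (4,2): 2× right (reaching (4,4)), up to (3,4), 3× left (reaching (3,1)), down to (4,1) — 7 moves in all.
Check: order respected (1 at step 2, 2 at step 3); 7 moves as required.

(4,2) -> (4,3) -> (4,4) -> (3,4) -> (3,3) -> (3,2) -> (3,1) -> (4,1)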